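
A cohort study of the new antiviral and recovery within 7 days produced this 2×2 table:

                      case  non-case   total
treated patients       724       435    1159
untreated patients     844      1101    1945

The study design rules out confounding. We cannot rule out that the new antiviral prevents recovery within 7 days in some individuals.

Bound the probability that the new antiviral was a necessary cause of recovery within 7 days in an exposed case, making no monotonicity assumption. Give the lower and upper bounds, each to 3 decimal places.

p₁ = P(outcome | exposed) = 724/1159 = 0.62468
p₀ = P(outcome | unexposed) = 844/1945 = 0.43393
Under exogeneity alone the bounds on PN are max{0,(p₁−p₀)/p₁} ≤ PN ≤ min{1,(1−p₀)/p₁}.
  lower = (p₁ − p₀)/p₁ = 0.19074 / 0.62468 ≈ 0.3053
  upper = min{1, (1 − p₀)/p₁} = 0.56607 / 0.62468 ≈ 0.9062

0.305 ≤ PN ≤ 0.906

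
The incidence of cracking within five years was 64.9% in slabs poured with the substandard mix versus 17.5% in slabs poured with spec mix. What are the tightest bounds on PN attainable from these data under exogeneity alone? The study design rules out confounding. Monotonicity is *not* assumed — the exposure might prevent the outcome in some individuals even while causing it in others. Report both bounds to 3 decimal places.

0.730 ≤ PN ≤ 1.000

p₁ = 0.649, p₀ = 0.175.
Under exogeneity alone the bounds on PN are max{0,(p₁−p₀)/p₁} ≤ PN ≤ min{1,(1−p₀)/p₁}.
  lower = (p₁ − p₀)/p₁ = 0.474 / 0.649 ≈ 0.7304
  upper = min{1, (1 − p₀)/p₁} = 0.825 / 0.649 ≈ 1.2712 → capped at 1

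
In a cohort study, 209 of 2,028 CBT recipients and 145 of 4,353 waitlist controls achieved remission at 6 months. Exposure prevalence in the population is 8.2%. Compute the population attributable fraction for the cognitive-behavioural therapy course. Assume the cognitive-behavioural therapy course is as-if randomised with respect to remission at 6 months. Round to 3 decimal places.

p₁ = P(outcome | exposed) = 209/2028 = 0.10306
p₀ = P(outcome | unexposed) = 145/4353 = 0.03331
Overall risk P(Y=1) = π·p₁ + (1−π)·p₀ = 0.082×0.10306 + 0.918×0.03331 = 0.03903.
Under exogeneity, PAF = [P(Y=1) − p₀] / P(Y=1).
PAF = (0.03903 − 0.03331) / 0.03903 ≈ 0.1465

PAF ≈ 0.147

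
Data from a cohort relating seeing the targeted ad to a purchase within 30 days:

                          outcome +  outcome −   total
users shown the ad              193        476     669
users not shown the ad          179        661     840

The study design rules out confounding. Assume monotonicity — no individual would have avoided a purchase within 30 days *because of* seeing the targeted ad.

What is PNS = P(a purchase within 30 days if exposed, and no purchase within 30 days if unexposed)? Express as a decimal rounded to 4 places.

PNS ≈ 0.0754

p₁ = P(outcome | exposed) = 193/669 = 0.28849
p₀ = P(outcome | unexposed) = 179/840 = 0.2131
Under exogeneity and monotonicity, PNS = p₁ − p₀.
PNS = 0.28849 − 0.2131 = 0.075395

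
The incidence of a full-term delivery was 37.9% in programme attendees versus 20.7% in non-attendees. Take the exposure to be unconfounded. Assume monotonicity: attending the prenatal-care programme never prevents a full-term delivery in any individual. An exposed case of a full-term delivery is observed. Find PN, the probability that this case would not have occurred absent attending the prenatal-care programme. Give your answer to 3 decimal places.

PN ≈ 0.454

p₁ = 0.379, p₀ = 0.207.
Under exogeneity and monotonicity, PN = (p₁ − p₀) / p₁.
PN = (0.379 − 0.207) / 0.379 = 0.172 / 0.379 ≈ 0.4538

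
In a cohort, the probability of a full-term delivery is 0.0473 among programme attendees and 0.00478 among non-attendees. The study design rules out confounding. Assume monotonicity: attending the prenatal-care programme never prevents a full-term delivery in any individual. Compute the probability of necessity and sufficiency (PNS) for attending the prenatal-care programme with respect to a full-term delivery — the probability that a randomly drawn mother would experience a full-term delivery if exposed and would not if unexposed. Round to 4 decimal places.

Let p₁ = 0.0473, p₀ = 0.00478.
Under exogeneity and monotonicity, PNS = p₁ − p₀.
PNS = 0.0473 − 0.00478 = 0.04252

PNS ≈ 0.0425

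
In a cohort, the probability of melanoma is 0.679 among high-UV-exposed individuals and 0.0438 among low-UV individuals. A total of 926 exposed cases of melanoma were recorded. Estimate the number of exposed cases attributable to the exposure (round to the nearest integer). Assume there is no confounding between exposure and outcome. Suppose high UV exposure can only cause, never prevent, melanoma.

about 866 cases

Let p₁ = 0.679, p₀ = 0.0438.
PN = (p₁ − p₀)/p₁ = (0.679 − 0.0438) / 0.679 ≈ 0.93549.
Attributable cases ≈ PN × (exposed cases) = 0.93549 × 926 ≈ 866.27.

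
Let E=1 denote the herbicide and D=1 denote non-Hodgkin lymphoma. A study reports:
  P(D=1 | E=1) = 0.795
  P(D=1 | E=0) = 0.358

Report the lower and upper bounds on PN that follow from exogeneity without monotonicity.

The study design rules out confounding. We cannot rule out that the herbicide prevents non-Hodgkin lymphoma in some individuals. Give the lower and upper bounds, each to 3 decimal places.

0.550 ≤ PN ≤ 0.808

Let p₁ = 0.795, p₀ = 0.358.
Under exogeneity alone the bounds on PN are max{0,(p₁−p₀)/p₁} ≤ PN ≤ min{1,(1−p₀)/p₁}.
  lower = (p₁ − p₀)/p₁ = 0.437 / 0.795 ≈ 0.5497
  upper = min{1, (1 − p₀)/p₁} = 0.642 / 0.795 ≈ 0.8075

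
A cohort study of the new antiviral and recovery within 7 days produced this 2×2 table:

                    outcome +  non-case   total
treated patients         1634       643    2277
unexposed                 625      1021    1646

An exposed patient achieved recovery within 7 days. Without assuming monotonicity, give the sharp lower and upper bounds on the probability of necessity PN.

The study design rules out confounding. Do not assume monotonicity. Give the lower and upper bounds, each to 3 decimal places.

0.471 ≤ PN ≤ 0.864

p₁ = P(outcome | exposed) = 1634/2277 = 0.71761
p₀ = P(outcome | unexposed) = 625/1646 = 0.37971
Under exogeneity alone the bounds on PN are max{0,(p₁−p₀)/p₁} ≤ PN ≤ min{1,(1−p₀)/p₁}.
  lower = (p₁ − p₀)/p₁ = 0.3379 / 0.71761 ≈ 0.4709
  upper = min{1, (1 − p₀)/p₁} = 0.62029 / 0.71761 ≈ 0.8644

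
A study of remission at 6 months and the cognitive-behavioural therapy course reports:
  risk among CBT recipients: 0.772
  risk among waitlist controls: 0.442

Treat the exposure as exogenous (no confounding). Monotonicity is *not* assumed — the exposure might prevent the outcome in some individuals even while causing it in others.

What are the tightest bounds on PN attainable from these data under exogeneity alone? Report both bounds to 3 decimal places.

Let p₁ = 0.772, p₀ = 0.442.
Under exogeneity alone the bounds on PN are max{0,(p₁−p₀)/p₁} ≤ PN ≤ min{1,(1−p₀)/p₁}.
  lower = (p₁ − p₀)/p₁ = 0.33 / 0.772 ≈ 0.4275
  upper = min{1, (1 − p₀)/p₁} = 0.558 / 0.772 ≈ 0.7228

0.427 ≤ PN ≤ 0.723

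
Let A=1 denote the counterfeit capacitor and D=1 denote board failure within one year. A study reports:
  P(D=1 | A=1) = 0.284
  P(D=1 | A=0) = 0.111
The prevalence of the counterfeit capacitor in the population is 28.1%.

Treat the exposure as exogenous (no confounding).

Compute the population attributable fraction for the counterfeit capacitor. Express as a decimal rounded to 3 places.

PAF ≈ 0.305

Let p₁ = 0.284, p₀ = 0.111.
Overall risk P(Y=1) = π·p₁ + (1−π)·p₀ = 0.281×0.284 + 0.719×0.111 = 0.15961.
Under exogeneity, PAF = [P(Y=1) − p₀] / P(Y=1).
PAF = (0.15961 − 0.111) / 0.15961 ≈ 0.3046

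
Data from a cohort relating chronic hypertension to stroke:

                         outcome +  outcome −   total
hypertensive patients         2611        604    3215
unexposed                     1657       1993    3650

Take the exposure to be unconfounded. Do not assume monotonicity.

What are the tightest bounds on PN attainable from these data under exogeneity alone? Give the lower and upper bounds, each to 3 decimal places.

0.441 ≤ PN ≤ 0.672

p₁ = P(outcome | exposed) = 2611/3215 = 0.81213
p₀ = P(outcome | unexposed) = 1657/3650 = 0.45397
Under exogeneity alone the bounds on PN are max{0,(p₁−p₀)/p₁} ≤ PN ≤ min{1,(1−p₀)/p₁}.
  lower = (p₁ − p₀)/p₁ = 0.35816 / 0.81213 ≈ 0.4410
  upper = min{1, (1 − p₀)/p₁} = 0.54603 / 0.81213 ≈ 0.6723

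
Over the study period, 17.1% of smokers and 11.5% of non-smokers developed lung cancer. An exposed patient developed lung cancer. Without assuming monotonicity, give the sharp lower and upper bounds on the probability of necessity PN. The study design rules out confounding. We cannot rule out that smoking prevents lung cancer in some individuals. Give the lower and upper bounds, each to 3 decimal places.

p₁ = 0.171, p₀ = 0.115.
Under exogeneity alone the bounds on PN are max{0,(p₁−p₀)/p₁} ≤ PN ≤ min{1,(1−p₀)/p₁}.
  lower = (p₁ − p₀)/p₁ = 0.056 / 0.171 ≈ 0.3275
  upper = min{1, (1 − p₀)/p₁} = 0.885 / 0.171 ≈ 5.1754 → capped at 1

0.327 ≤ PN ≤ 1.000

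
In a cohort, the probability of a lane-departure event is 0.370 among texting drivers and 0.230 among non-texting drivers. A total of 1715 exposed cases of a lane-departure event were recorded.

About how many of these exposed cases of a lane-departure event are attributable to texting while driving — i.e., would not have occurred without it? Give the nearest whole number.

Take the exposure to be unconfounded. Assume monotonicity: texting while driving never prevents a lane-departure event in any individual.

Let p₁ = 0.37, p₀ = 0.23.
PN = (p₁ − p₀)/p₁ = (0.37 − 0.23) / 0.37 ≈ 0.37838.
Attributable cases ≈ PN × (exposed cases) = 0.37838 × 1715 ≈ 648.92.

about 649 cases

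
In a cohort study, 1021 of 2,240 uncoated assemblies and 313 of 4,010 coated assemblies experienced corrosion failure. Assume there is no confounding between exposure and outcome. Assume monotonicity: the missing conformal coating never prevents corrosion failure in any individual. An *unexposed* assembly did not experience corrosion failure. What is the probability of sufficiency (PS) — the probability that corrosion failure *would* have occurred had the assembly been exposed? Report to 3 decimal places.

PS ≈ 0.410

p₁ = P(outcome | exposed) = 1021/2240 = 0.4558
p₀ = P(outcome | unexposed) = 313/4010 = 0.078055
Under exogeneity and monotonicity, PS = (p₁ − p₀) / (1 − p₀).
PS = (0.4558 − 0.078055) / (1 − 0.078055) = 0.37775 / 0.92195 ≈ 0.4097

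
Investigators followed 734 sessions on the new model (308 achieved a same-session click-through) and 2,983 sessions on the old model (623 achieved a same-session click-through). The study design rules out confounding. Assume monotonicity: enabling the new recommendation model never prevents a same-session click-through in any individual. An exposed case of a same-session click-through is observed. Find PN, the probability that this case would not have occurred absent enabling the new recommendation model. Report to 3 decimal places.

PN ≈ 0.502

p₁ = P(outcome | exposed) = 308/734 = 0.41962
p₀ = P(outcome | unexposed) = 623/2983 = 0.20885
Under exogeneity and monotonicity, PN = (p₁ − p₀) / p₁.
PN = (0.41962 − 0.20885) / 0.41962 = 0.21077 / 0.41962 ≈ 0.5023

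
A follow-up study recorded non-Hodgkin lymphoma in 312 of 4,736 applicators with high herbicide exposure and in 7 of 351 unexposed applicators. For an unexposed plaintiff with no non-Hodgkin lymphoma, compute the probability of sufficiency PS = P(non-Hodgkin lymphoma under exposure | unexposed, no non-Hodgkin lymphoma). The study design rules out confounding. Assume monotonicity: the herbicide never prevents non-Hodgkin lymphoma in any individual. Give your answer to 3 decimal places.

PS ≈ 0.047

p₁ = P(outcome | exposed) = 312/4736 = 0.065878
p₀ = P(outcome | unexposed) = 7/351 = 0.019943
Under exogeneity and monotonicity, PS = (p₁ − p₀) / (1 − p₀).
PS = (0.065878 − 0.019943) / (1 − 0.019943) = 0.045935 / 0.98006 ≈ 0.0469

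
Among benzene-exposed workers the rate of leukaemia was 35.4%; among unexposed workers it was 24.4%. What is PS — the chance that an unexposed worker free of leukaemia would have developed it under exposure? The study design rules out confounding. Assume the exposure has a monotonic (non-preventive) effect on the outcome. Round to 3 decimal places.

PS ≈ 0.146

p₁ = 0.354, p₀ = 0.244.
Under exogeneity and monotonicity, PS = (p₁ − p₀) / (1 − p₀).
PS = (0.354 − 0.244) / (1 − 0.244) = 0.11 / 0.756 ≈ 0.1455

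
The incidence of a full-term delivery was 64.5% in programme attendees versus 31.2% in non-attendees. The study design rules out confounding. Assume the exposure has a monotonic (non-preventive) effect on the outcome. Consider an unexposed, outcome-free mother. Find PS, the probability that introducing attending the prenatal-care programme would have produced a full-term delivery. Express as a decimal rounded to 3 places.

PS ≈ 0.484

p₁ = 0.645, p₀ = 0.312.
Under exogeneity and monotonicity, PS = (p₁ − p₀) / (1 − p₀).
PS = (0.645 − 0.312) / (1 − 0.312) = 0.333 / 0.688 ≈ 0.4840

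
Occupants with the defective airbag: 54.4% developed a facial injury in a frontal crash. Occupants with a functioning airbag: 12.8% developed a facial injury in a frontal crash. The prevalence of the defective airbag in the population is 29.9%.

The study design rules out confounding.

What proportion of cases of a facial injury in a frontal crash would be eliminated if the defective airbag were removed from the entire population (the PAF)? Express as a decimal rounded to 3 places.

PAF ≈ 0.493

p₁ = 0.544, p₀ = 0.128.
Overall risk P(Y=1) = π·p₁ + (1−π)·p₀ = 0.299×0.544 + 0.701×0.128 = 0.25238.
Under exogeneity, PAF = [P(Y=1) − p₀] / P(Y=1).
PAF = (0.25238 − 0.128) / 0.25238 ≈ 0.4928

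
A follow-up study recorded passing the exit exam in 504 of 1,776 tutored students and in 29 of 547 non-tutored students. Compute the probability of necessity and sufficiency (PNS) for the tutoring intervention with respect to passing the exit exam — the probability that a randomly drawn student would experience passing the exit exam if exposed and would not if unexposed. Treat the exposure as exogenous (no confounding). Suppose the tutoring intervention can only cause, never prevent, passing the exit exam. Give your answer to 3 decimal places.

p₁ = P(outcome | exposed) = 504/1776 = 0.28378
p₀ = P(outcome | unexposed) = 29/547 = 0.053016
Under exogeneity and monotonicity, PNS = p₁ − p₀.
PNS = 0.28378 − 0.053016 = 0.23077

PNS ≈ 0.231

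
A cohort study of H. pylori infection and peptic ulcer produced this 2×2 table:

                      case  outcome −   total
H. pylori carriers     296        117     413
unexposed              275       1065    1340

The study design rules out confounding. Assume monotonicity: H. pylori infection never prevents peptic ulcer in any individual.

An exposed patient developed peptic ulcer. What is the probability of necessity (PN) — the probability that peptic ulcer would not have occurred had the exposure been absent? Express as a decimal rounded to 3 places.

p₁ = P(outcome | exposed) = 296/413 = 0.71671
p₀ = P(outcome | unexposed) = 275/1340 = 0.20522
Under exogeneity and monotonicity, PN = (p₁ − p₀) / p₁.
PN = (0.71671 − 0.20522) / 0.71671 = 0.51148 / 0.71671 ≈ 0.7137

PN ≈ 0.714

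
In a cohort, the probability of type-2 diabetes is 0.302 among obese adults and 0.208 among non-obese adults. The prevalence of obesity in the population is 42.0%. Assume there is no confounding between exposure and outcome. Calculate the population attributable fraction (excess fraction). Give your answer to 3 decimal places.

PAF ≈ 0.160

Let p₁ = 0.302, p₀ = 0.208.
Overall risk P(Y=1) = π·p₁ + (1−π)·p₀ = 0.42×0.302 + 0.58×0.208 = 0.24748.
Under exogeneity, PAF = [P(Y=1) − p₀] / P(Y=1).
PAF = (0.24748 − 0.208) / 0.24748 ≈ 0.1595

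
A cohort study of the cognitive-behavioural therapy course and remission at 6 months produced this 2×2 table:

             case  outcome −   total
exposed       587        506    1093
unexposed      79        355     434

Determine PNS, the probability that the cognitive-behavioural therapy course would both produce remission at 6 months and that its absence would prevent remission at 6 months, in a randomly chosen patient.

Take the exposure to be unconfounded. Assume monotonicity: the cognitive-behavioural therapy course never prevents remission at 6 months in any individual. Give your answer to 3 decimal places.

p₁ = P(outcome | exposed) = 587/1093 = 0.53705
p₀ = P(outcome | unexposed) = 79/434 = 0.18203
Under exogeneity and monotonicity, PNS = p₁ − p₀.
PNS = 0.53705 − 0.18203 = 0.35503

PNS ≈ 0.355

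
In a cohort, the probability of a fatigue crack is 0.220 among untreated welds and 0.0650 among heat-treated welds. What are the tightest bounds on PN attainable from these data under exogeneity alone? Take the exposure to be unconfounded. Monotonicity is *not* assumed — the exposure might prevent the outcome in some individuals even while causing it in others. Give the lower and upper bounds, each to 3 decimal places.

Let p₁ = 0.22, p₀ = 0.065.
Under exogeneity alone the bounds on PN are max{0,(p₁−p₀)/p₁} ≤ PN ≤ min{1,(1−p₀)/p₁}.
  lower = (p₁ − p₀)/p₁ = 0.155 / 0.22 ≈ 0.7045
  upper = min{1, (1 − p₀)/p₁} = 0.935 / 0.22 ≈ 4.2500 → capped at 1

0.705 ≤ PN ≤ 1.000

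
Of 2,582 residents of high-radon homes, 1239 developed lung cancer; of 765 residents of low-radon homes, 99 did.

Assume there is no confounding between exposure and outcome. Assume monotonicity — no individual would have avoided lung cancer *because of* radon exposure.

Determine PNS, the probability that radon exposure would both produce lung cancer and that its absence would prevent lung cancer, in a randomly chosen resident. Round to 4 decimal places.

p₁ = P(outcome | exposed) = 1239/2582 = 0.47986
p₀ = P(outcome | unexposed) = 99/765 = 0.12941
Under exogeneity and monotonicity, PNS = p₁ − p₀.
PNS = 0.47986 − 0.12941 = 0.35045

PNS ≈ 0.3504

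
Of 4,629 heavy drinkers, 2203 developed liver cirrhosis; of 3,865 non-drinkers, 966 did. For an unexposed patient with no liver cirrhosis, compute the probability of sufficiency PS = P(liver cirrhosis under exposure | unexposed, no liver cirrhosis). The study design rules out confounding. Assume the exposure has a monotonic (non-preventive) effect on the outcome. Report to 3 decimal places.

PS ≈ 0.301

p₁ = P(outcome | exposed) = 2203/4629 = 0.47591
p₀ = P(outcome | unexposed) = 966/3865 = 0.24994
Under exogeneity and monotonicity, PS = (p₁ − p₀) / (1 − p₀).
PS = (0.47591 − 0.24994) / (1 − 0.24994) = 0.22598 / 0.75006 ≈ 0.3013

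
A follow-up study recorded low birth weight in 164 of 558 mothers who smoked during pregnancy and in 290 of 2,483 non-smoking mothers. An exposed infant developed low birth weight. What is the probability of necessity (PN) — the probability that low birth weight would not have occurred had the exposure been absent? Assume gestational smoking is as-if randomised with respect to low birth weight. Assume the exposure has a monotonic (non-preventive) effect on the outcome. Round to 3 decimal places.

PN ≈ 0.603

p₁ = P(outcome | exposed) = 164/558 = 0.29391
p₀ = P(outcome | unexposed) = 290/2483 = 0.11679
Under exogeneity and monotonicity, PN = (p₁ − p₀) / p₁.
PN = (0.29391 − 0.11679) / 0.29391 = 0.17711 / 0.29391 ≈ 0.6026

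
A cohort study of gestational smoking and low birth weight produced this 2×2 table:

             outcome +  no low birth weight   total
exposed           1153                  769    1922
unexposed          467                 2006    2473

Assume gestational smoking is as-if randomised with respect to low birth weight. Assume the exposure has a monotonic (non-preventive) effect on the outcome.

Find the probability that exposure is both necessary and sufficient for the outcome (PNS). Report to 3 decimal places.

PNS ≈ 0.411

p₁ = P(outcome | exposed) = 1153/1922 = 0.5999
p₀ = P(outcome | unexposed) = 467/2473 = 0.18884
Under exogeneity and monotonicity, PNS = p₁ − p₀.
PNS = 0.5999 − 0.18884 = 0.41106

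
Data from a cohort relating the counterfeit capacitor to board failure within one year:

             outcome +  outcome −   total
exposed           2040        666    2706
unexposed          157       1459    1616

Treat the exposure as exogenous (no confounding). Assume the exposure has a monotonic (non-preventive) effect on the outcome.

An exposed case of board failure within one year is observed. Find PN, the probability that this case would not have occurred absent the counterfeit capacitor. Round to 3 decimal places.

PN ≈ 0.871

p₁ = P(outcome | exposed) = 2040/2706 = 0.75388
p₀ = P(outcome | unexposed) = 157/1616 = 0.097153
Under exogeneity and monotonicity, PN = (p₁ − p₀) / p₁.
PN = (0.75388 − 0.097153) / 0.75388 = 0.65673 / 0.75388 ≈ 0.8711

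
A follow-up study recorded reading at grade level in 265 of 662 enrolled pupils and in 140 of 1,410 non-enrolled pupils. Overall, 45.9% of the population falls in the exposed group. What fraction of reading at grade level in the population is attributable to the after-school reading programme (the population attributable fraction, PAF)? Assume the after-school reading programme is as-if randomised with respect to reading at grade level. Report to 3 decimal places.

PAF ≈ 0.582

p₁ = P(outcome | exposed) = 265/662 = 0.4003
p₀ = P(outcome | unexposed) = 140/1410 = 0.099291
Overall risk P(Y=1) = π·p₁ + (1−π)·p₀ = 0.459×0.4003 + 0.541×0.099291 = 0.23745.
Under exogeneity, PAF = [P(Y=1) − p₀] / P(Y=1).
PAF = (0.23745 − 0.099291) / 0.23745 ≈ 0.5819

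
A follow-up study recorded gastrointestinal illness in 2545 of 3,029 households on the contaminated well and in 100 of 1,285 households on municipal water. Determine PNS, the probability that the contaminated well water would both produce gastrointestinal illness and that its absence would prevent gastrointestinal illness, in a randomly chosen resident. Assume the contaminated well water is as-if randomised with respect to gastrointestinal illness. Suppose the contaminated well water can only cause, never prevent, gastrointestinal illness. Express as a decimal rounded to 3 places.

PNS ≈ 0.762

p₁ = P(outcome | exposed) = 2545/3029 = 0.84021
p₀ = P(outcome | unexposed) = 100/1285 = 0.077821
Under exogeneity and monotonicity, PNS = p₁ − p₀.
PNS = 0.84021 − 0.077821 = 0.76239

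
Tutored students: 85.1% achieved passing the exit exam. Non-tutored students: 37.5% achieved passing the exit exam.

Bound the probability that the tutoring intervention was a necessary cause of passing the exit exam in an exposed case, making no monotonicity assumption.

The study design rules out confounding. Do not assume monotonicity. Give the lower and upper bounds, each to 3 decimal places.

0.559 ≤ PN ≤ 0.734

p₁ = 0.851, p₀ = 0.375.
Under exogeneity alone the bounds on PN are max{0,(p₁−p₀)/p₁} ≤ PN ≤ min{1,(1−p₀)/p₁}.
  lower = (p₁ − p₀)/p₁ = 0.476 / 0.851 ≈ 0.5593
  upper = min{1, (1 − p₀)/p₁} = 0.625 / 0.851 ≈ 0.7344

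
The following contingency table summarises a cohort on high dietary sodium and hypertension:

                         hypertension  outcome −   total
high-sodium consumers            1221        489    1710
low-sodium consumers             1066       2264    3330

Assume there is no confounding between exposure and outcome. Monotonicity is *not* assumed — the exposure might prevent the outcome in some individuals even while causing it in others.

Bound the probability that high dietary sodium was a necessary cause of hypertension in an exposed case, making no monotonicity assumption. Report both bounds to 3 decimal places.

p₁ = P(outcome | exposed) = 1221/1710 = 0.71404
p₀ = P(outcome | unexposed) = 1066/3330 = 0.32012
Under exogeneity alone the bounds on PN are max{0,(p₁−p₀)/p₁} ≤ PN ≤ min{1,(1−p₀)/p₁}.
  lower = (p₁ − p₀)/p₁ = 0.39391 / 0.71404 ≈ 0.5517
  upper = min{1, (1 − p₀)/p₁} = 0.67988 / 0.71404 ≈ 0.9522

0.552 ≤ PN ≤ 0.952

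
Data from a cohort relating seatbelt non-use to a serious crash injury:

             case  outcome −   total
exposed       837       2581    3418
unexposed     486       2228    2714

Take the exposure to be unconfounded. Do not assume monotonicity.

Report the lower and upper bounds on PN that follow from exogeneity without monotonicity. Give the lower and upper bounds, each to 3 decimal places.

0.269 ≤ PN ≤ 1.000

p₁ = P(outcome | exposed) = 837/3418 = 0.24488
p₀ = P(outcome | unexposed) = 486/2714 = 0.17907
Under exogeneity alone the bounds on PN are max{0,(p₁−p₀)/p₁} ≤ PN ≤ min{1,(1−p₀)/p₁}.
  lower = (p₁ − p₀)/p₁ = 0.065809 / 0.24488 ≈ 0.2687
  upper = min{1, (1 − p₀)/p₁} = 0.82093 / 0.24488 ≈ 3.3524 → capped at 1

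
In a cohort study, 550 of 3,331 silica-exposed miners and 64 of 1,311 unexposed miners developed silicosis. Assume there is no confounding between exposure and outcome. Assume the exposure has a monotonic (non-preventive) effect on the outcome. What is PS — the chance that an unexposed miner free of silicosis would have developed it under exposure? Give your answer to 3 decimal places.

p₁ = P(outcome | exposed) = 550/3331 = 0.16512
p₀ = P(outcome | unexposed) = 64/1311 = 0.048818
Under exogeneity and monotonicity, PS = (p₁ − p₀) / (1 − p₀).
PS = (0.16512 − 0.048818) / (1 − 0.048818) = 0.1163 / 0.95118 ≈ 0.1223

PS ≈ 0.122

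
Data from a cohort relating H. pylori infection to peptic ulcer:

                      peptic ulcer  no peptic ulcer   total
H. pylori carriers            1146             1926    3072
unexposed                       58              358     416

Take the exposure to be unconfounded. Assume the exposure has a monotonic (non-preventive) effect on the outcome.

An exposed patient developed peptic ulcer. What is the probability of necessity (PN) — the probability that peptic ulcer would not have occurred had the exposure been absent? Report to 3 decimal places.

PN ≈ 0.626

p₁ = P(outcome | exposed) = 1146/3072 = 0.37305
p₀ = P(outcome | unexposed) = 58/416 = 0.13942
Under exogeneity and monotonicity, PN = (p₁ − p₀)/p₁.
PN = (0.37305 − 0.13942) / 0.37305 ≈ 0.6263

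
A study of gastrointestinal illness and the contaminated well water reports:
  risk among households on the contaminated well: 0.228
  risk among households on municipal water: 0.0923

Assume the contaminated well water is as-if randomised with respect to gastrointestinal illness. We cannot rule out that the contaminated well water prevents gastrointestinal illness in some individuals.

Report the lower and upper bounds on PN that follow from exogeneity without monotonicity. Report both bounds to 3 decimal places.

Let p₁ = 0.228, p₀ = 0.0923.
Under exogeneity alone the bounds on PN are max{0,(p₁−p₀)/p₁} ≤ PN ≤ min{1,(1−p₀)/p₁}.
  lower = (p₁ − p₀)/p₁ = 0.1357 / 0.228 ≈ 0.5952
  upper = min{1, (1 − p₀)/p₁} = 0.9077 / 0.228 ≈ 3.9811 → capped at 1

0.595 ≤ PN ≤ 1.000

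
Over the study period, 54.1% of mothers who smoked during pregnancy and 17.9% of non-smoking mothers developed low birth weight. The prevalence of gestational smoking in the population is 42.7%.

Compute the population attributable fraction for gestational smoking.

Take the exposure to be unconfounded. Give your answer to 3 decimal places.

PAF ≈ 0.463

p₁ = 0.541, p₀ = 0.179.
Overall risk P(Y=1) = π·p₁ + (1−π)·p₀ = 0.427×0.541 + 0.573×0.179 = 0.33357.
Under exogeneity, PAF = [P(Y=1) − p₀] / P(Y=1).
PAF = (0.33357 − 0.179) / 0.33357 ≈ 0.4634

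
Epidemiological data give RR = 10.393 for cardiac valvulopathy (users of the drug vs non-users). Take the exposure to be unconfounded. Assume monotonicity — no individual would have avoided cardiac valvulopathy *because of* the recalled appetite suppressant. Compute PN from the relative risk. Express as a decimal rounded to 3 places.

PN ≈ 0.904

Under exogeneity and monotonicity, PN = (RR − 1) / RR = 1 − 1/RR.
PN = (10.393 − 1) / 10.393 = 9.393 / 10.393 ≈ 0.9038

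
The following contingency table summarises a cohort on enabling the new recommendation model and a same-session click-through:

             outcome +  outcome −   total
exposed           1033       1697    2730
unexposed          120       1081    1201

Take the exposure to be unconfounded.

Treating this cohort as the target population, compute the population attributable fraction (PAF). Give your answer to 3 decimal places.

PAF ≈ 0.659

p₁ = P(outcome | exposed) = 1033/2730 = 0.37839
p₀ = P(outcome | unexposed) = 120/1201 = 0.099917
Exposure prevalence π = 2730/3931 = 0.69448; overall risk P(Y=1) = 0.29331.
Under exogeneity, PAF = [P(Y=1) − p₀]/P(Y=1).
PAF = (0.29331 − 0.099917) / 0.29331 ≈ 0.6593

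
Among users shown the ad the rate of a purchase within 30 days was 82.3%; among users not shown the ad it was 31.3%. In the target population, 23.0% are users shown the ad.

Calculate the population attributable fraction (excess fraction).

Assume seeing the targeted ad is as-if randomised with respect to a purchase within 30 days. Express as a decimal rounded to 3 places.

p₁ = 0.823, p₀ = 0.313.
Overall risk P(Y=1) = π·p₁ + (1−π)·p₀ = 0.23×0.823 + 0.77×0.313 = 0.4303.
Under exogeneity, PAF = [P(Y=1) − p₀] / P(Y=1).
PAF = (0.4303 − 0.313) / 0.4303 ≈ 0.2726

PAF ≈ 0.273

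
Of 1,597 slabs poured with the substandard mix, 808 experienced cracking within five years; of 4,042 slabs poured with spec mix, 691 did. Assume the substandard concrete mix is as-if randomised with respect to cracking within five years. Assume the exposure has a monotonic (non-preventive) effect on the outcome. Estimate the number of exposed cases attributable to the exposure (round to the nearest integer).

p₁ = P(outcome | exposed) = 808/1597 = 0.50595
p₀ = P(outcome | unexposed) = 691/4042 = 0.17095
PN = (p₁ − p₀)/p₁ = (0.50595 − 0.17095) / 0.50595 ≈ 0.66211.
Attributable cases ≈ PN × (exposed cases) = 0.66211 × 808 ≈ 534.98.

about 535 cases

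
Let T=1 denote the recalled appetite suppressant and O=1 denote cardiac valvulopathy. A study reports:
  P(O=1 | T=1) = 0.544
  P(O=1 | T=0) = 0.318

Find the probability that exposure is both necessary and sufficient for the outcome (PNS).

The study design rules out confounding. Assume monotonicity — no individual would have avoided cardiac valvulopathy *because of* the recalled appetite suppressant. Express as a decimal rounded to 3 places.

PNS ≈ 0.226

Let p₁ = 0.544, p₀ = 0.318.
Under exogeneity and monotonicity, PNS = p₁ − p₀.
PNS = 0.544 − 0.318 = 0.226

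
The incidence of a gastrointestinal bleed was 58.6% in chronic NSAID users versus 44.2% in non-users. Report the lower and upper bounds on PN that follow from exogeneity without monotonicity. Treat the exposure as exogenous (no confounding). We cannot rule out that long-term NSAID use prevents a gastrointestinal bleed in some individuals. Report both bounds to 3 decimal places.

0.246 ≤ PN ≤ 0.952

p₁ = 0.586, p₀ = 0.442.
Under exogeneity alone the bounds on PN are max{0,(p₁−p₀)/p₁} ≤ PN ≤ min{1,(1−p₀)/p₁}.
  lower = (p₁ − p₀)/p₁ = 0.144 / 0.586 ≈ 0.2457
  upper = min{1, (1 − p₀)/p₁} = 0.558 / 0.586 ≈ 0.9522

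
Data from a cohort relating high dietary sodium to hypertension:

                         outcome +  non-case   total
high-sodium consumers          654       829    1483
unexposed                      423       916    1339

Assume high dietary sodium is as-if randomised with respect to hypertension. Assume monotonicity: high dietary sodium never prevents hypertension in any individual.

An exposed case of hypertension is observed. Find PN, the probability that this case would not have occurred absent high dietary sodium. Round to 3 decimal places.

PN ≈ 0.284

p₁ = P(outcome | exposed) = 654/1483 = 0.441
p₀ = P(outcome | unexposed) = 423/1339 = 0.31591
Under exogeneity and monotonicity, PN = (p₁ − p₀)/p₁.
PN = (0.441 − 0.31591) / 0.441 ≈ 0.2837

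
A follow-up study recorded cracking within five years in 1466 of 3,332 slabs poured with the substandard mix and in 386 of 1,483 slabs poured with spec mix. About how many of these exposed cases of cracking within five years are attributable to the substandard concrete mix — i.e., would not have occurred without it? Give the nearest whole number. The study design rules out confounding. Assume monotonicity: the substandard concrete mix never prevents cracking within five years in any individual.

about 599 cases

p₁ = P(outcome | exposed) = 1466/3332 = 0.43998
p₀ = P(outcome | unexposed) = 386/1483 = 0.26028
PN = (p₁ − p₀)/p₁ = (0.43998 − 0.26028) / 0.43998 ≈ 0.40841.
Attributable cases ≈ PN × (exposed cases) = 0.40841 × 1466 ≈ 598.74.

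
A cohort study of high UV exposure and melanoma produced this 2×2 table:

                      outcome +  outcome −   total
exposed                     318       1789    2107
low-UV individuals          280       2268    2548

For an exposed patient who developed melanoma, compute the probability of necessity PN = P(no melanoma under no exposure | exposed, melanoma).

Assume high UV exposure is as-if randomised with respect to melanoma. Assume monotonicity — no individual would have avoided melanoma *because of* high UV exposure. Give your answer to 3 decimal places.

p₁ = P(outcome | exposed) = 318/2107 = 0.15093
p₀ = P(outcome | unexposed) = 280/2548 = 0.10989
Under exogeneity and monotonicity, PN = (p₁ − p₀)/p₁.
PN = (0.15093 − 0.10989) / 0.15093 ≈ 0.2719

PN ≈ 0.272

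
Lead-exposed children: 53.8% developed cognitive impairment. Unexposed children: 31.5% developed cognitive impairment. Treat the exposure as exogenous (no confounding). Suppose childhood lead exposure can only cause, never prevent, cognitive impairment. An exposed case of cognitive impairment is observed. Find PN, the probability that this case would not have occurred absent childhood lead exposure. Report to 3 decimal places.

p₁ = 0.538, p₀ = 0.315.
Under exogeneity and monotonicity, PN = (p₁ − p₀) / p₁.
PN = (0.538 − 0.315) / 0.538 = 0.223 / 0.538 ≈ 0.4145

PN ≈ 0.414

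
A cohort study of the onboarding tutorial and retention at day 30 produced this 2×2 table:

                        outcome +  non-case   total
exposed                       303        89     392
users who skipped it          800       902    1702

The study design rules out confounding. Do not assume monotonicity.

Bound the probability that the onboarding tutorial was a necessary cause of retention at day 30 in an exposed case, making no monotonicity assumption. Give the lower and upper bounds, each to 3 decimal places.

p₁ = P(outcome | exposed) = 303/392 = 0.77296
p₀ = P(outcome | unexposed) = 800/1702 = 0.47004
Under exogeneity alone the bounds on PN are max{0,(p₁−p₀)/p₁} ≤ PN ≤ min{1,(1−p₀)/p₁}.
  lower = (p₁ − p₀)/p₁ = 0.30292 / 0.77296 ≈ 0.3919
  upper = min{1, (1 − p₀)/p₁} = 0.52996 / 0.77296 ≈ 0.6856

0.392 ≤ PN ≤ 0.686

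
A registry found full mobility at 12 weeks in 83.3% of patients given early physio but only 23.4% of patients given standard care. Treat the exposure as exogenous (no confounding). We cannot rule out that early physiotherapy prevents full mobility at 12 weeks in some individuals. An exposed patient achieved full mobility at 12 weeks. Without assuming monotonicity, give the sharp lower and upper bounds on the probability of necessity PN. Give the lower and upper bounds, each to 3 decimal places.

p₁ = 0.833, p₀ = 0.234.
Under exogeneity alone the bounds on PN are max{0,(p₁−p₀)/p₁} ≤ PN ≤ min{1,(1−p₀)/p₁}.
  lower = (p₁ − p₀)/p₁ = 0.599 / 0.833 ≈ 0.7191
  upper = min{1, (1 − p₀)/p₁} = 0.766 / 0.833 ≈ 0.9196

0.719 ≤ PN ≤ 0.920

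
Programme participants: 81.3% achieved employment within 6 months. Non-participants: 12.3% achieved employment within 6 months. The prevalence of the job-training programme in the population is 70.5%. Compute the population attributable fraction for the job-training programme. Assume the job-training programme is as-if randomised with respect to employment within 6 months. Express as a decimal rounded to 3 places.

PAF ≈ 0.798

p₁ = 0.813, p₀ = 0.123.
Overall risk P(Y=1) = π·p₁ + (1−π)·p₀ = 0.705×0.813 + 0.295×0.123 = 0.60945.
Under exogeneity, PAF = [P(Y=1) − p₀] / P(Y=1).
PAF = (0.60945 − 0.123) / 0.60945 ≈ 0.7982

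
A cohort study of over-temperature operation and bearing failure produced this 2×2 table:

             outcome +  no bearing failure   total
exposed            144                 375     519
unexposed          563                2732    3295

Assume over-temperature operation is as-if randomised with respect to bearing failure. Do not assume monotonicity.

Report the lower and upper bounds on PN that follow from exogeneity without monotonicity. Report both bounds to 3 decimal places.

0.384 ≤ PN ≤ 1.000

p₁ = P(outcome | exposed) = 144/519 = 0.27746
p₀ = P(outcome | unexposed) = 563/3295 = 0.17086
Under exogeneity alone the bounds on PN are max{0,(p₁−p₀)/p₁} ≤ PN ≤ min{1,(1−p₀)/p₁}.
  lower = (p₁ − p₀)/p₁ = 0.10659 / 0.27746 ≈ 0.3842
  upper = min{1, (1 − p₀)/p₁} = 0.82914 / 0.27746 ≈ 2.9883 → capped at 1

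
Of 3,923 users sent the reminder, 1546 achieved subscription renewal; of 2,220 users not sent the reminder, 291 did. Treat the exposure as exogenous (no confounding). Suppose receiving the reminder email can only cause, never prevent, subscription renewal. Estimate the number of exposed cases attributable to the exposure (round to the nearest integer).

about 1032 cases

p₁ = P(outcome | exposed) = 1546/3923 = 0.39409
p₀ = P(outcome | unexposed) = 291/2220 = 0.13108
PN = (p₁ − p₀)/p₁ = (0.39409 − 0.13108) / 0.39409 ≈ 0.66738.
Attributable cases ≈ PN × (exposed cases) = 0.66738 × 1546 ≈ 1031.77.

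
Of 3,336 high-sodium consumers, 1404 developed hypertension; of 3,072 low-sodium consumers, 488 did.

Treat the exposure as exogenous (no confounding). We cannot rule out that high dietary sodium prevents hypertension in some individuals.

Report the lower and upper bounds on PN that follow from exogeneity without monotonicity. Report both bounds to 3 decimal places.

0.623 ≤ PN ≤ 1.000

p₁ = P(outcome | exposed) = 1404/3336 = 0.42086
p₀ = P(outcome | unexposed) = 488/3072 = 0.15885
Under exogeneity alone the bounds on PN are max{0,(p₁−p₀)/p₁} ≤ PN ≤ min{1,(1−p₀)/p₁}.
  lower = (p₁ − p₀)/p₁ = 0.26201 / 0.42086 ≈ 0.6226
  upper = min{1, (1 − p₀)/p₁} = 0.84115 / 0.42086 ≈ 1.9986 → capped at 1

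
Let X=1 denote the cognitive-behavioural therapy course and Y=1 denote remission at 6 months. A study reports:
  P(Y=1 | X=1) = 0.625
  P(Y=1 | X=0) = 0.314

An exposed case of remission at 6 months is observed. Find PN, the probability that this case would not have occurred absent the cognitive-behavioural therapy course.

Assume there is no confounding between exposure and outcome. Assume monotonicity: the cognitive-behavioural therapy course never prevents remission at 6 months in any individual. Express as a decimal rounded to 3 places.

Let p₁ = 0.625, p₀ = 0.314.
Under exogeneity and monotonicity, PN = (p₁ − p₀) / p₁.
PN = (0.625 − 0.314) / 0.625 = 0.311 / 0.625 ≈ 0.4976

PN ≈ 0.498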